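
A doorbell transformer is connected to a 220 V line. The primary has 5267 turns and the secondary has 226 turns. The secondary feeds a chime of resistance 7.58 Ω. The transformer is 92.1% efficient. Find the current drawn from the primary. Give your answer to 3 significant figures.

V_s = 220 × 226/5267 = 9.4399 V.
I_s = V_s/R = 9.4399/7.58 = 1.2454 A.
P_out = V_s I_s = 9.4399 × 1.2454 = 11.756 W.
P_in = P_out/η = 11.756/0.921 = 12.765 W.
I_p = P_in/V_p = 12.765/220 = 0.0580 A.

I_p ≈ 0.0580 A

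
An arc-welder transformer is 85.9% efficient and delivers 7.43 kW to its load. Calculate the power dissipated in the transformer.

P_loss ≈ 1220 W

P_in = P_out/η = 7430/0.859 = 8649.59 W.
P_loss = P_in − P_out = 8649.59 − 7430 = 1220 W.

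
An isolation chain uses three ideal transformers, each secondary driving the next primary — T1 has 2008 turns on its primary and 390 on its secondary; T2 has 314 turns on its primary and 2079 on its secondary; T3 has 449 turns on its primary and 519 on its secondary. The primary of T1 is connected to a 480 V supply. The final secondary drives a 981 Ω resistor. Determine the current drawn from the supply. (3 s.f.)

Secondary of T1: V = 480.00 × 390/2008 = 93.227 V.
Secondary of T2: V = 93.227 × 2079/314 = 617.26 V.
Secondary of T3: V = 617.26 × 519/449 = 713.49 V.
I_load = 713.49/981 = 0.72731 A, so P_out = 713.49 × 0.72731 = 518.93 W.
All ideal ⇒ P_in = P_out, so I_supply = 518.93/480 = 1.08 A.

I_supply ≈ 1.08 A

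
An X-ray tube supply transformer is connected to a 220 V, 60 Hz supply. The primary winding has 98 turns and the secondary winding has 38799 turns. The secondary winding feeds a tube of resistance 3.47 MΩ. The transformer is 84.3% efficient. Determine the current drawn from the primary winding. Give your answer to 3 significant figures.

I_p ≈ 11.8 A

V_s = 220 × 38799/98 = 87100 V.
I_s = V_s/R = 87100/(3.47×10^6) = 0.025101 A.
P_out = V_s I_s = 87100 × 0.025101 = 2186.3 W.
P_in = P_out/η = 2186.3/0.843 = 2593.4 W.
I_p = P_in/V_p = 2593.4/220 = 11.8 A.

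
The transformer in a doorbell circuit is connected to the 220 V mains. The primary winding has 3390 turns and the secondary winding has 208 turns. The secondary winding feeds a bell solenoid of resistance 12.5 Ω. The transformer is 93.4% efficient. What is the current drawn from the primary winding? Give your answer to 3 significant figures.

I_p ≈ 0.0709 A

V_s = 220 × 208/3390 = 13.499 V.
I_s = V_s/R = 13.499/12.5 = 1.0799 A.
P_out = V_s I_s = 13.499 × 1.0799 = 14.577 W.
P_in = P_out/η = 14.577/0.934 = 15.607 W.
I_p = P_in/V_p = 15.607/220 = 0.0709 A.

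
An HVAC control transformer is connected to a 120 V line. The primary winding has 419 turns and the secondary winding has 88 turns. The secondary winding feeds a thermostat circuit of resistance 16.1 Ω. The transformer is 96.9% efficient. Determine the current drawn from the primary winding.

V_s = 120 × 88/419 = 25.203 V.
I_s = V_s/R = 25.203/16.1 = 1.5654 A.
P_out = V_s I_s = 25.203 × 1.5654 = 39.452 W.
P_in = P_out/η = 39.452/0.969 = 40.715 W.
I_p = P_in/V_p = 40.715/120 = 0.339 A.

I_p ≈ 0.339 A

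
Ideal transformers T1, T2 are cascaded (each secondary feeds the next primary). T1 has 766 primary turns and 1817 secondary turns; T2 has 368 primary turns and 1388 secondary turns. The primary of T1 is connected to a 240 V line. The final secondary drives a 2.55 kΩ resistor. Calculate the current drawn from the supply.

After T1: V = 240.00 × 1817/766 = 569.30 V.
After T2: V = 569.30 × 1388/368 = 2147.2 V.
I_load = 2147.2/2550 = 0.84205 A, so P_out = 2147.2 × 0.84205 = 1808.1 W.
All ideal ⇒ P_in = P_out, so I_supply = 1808.1/240 = 7.53 A.

I_supply ≈ 7.53 A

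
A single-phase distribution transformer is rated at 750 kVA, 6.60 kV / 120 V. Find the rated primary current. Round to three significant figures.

I_p = S/V_p = 750000/6600 = 114 A.

I_p ≈ 114 A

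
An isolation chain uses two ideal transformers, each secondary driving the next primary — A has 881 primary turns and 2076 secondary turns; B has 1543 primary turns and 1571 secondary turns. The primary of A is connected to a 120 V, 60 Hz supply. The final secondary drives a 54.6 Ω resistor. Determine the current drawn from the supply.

After A: V = 120.00 × 2076/881 = 282.77 V.
After B: V = 282.77 × 1571/1543 = 287.90 V.
I_load = 287.90/54.6 = 5.2729 A, so P_out = 287.90 × 5.2729 = 1518.1 W.
All ideal ⇒ P_in = P_out, so I_supply = 1518.1/120 = 12.7 A.

I_supply ≈ 12.7 A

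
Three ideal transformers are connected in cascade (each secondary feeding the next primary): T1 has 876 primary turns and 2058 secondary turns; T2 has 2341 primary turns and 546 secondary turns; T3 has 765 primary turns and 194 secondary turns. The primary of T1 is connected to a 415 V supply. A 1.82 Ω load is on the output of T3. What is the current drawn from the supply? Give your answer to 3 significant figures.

I_supply ≈ 4.40 A

After T1: V = 415.00 × 2058/876 = 974.97 V.
After T2: V = 974.97 × 546/2341 = 227.39 V.
After T3: V = 227.39 × 194/765 = 57.666 V.
I_load = 57.666/1.82 = 31.685 A, so P_out = 57.666 × 31.685 = 1827.1 W.
All ideal ⇒ P_in = P_out, so I_supply = 1827.1/415 = 4.40 A.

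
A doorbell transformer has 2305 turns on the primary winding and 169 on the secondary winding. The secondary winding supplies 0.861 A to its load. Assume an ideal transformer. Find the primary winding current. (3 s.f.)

For an ideal transformer I_p/I_s = N_s/N_p, so I_p = 0.861 × 169/2305 = 0.0631 A.

I_p ≈ 0.0631 A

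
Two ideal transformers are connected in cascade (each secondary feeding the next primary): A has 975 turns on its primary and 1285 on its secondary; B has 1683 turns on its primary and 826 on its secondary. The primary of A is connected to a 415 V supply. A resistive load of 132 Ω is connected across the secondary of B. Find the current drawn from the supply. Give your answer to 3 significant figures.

Secondary of A: V = 415.00 × 1285/975 = 546.95 V.
Secondary of B: V = 546.95 × 826/1683 = 268.44 V.
I_load = 268.44/132 = 2.0336 A, so P_out = 268.44 × 2.0336 = 545.90 W.
All ideal ⇒ P_in = P_out, so I_supply = 545.90/415 = 1.32 A.

I_supply ≈ 1.32 A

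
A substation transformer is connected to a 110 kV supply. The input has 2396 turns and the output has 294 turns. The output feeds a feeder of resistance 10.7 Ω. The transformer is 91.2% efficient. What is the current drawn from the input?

I_in ≈ 170 A

V_out = 110000 × 294/2396 = 13497 V.
I_out = V_out/R = 13497/10.7 = 1261.4 A.
P_out = V_out I_out = 13497 × 1261.4 = 1.7026×10^7 W.
P_in = P_out/η = 1.7026×10^7/0.912 = 1.8669×10^7 W.
I_in = P_in/V_in = 1.8669×10^7/110000 = 170 A.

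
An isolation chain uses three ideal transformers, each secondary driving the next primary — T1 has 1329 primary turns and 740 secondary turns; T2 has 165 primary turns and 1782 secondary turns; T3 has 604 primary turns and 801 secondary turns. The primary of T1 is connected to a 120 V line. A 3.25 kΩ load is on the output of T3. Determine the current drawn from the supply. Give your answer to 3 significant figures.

I_supply ≈ 2.35 A

After T1: V = 120.00 × 740/1329 = 66.817 V.
After T2: V = 66.817 × 1782/165 = 721.63 V.
After T3: V = 721.63 × 801/604 = 956.99 V.
I_load = 956.99/3250 = 0.29446 A, so P_out = 956.99 × 0.29446 = 281.79 W.
All ideal ⇒ P_in = P_out, so I_supply = 281.79/120 = 2.35 A.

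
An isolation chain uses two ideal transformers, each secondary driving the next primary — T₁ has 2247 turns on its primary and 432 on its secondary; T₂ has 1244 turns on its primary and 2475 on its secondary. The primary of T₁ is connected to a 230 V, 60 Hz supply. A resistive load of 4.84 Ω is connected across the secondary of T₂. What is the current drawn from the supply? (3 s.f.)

Secondary of T₁: V = 230.00 × 432/2247 = 44.219 V.
Secondary of T₂: V = 44.219 × 2475/1244 = 87.976 V.
I_load = 87.976/4.84 = 18.177 A, so P_out = 87.976 × 18.177 = 1599.1 W.
All ideal ⇒ P_in = P_out, so I_supply = 1599.1/230 = 6.95 A.

I_supply ≈ 6.95 A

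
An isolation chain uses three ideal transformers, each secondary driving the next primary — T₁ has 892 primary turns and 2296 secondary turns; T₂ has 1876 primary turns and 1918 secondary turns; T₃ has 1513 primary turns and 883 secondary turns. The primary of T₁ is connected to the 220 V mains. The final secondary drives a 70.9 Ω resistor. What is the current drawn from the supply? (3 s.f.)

After T₁: V = 220.00 × 2296/892 = 566.28 V.
After T₂: V = 566.28 × 1918/1876 = 578.96 V.
After T₃: V = 578.96 × 883/1513 = 337.88 V.
I_load = 337.88/70.9 = 4.7656 A, so P_out = 337.88 × 4.7656 = 1610.2 W.
All ideal ⇒ P_in = P_out, so I_supply = 1610.2/220 = 7.32 A.

I_supply ≈ 7.32 A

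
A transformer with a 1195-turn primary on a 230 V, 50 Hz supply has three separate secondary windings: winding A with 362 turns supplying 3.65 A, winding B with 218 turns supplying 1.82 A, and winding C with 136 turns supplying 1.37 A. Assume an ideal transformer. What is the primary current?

V_A = 230 × 362/1195 = 69.674 V; V_B = 230 × 218/1195 = 41.958 V; V_C = 230 × 136/1195 = 26.176 V.
P_out = V_A I_A + V_B I_B + V_C I_C = 69.674×3.65 + 41.958×1.82 + 26.176×1.37 = 254.31 + 76.364 + 35.861 = 366.53 W.
Ideal ⇒ P_in = P_out, so I_p = P_out/V_p = 366.53/230 = 1.59 A.

I_p ≈ 1.59 A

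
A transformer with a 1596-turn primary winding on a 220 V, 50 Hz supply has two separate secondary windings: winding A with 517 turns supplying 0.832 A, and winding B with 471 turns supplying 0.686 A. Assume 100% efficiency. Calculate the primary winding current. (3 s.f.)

V_A = 220 × 517/1596 = 71.266 V; V_B = 220 × 471/1596 = 64.925 V.
P_out = V_A I_A + V_B I_B = 71.266×0.832 + 64.925×0.686 = 59.293 + 44.538 = 103.83 W.
Ideal ⇒ P_in = P_out, so I_p = P_out/V_p = 103.83/220 = 0.472 A.

I_p ≈ 0.472 A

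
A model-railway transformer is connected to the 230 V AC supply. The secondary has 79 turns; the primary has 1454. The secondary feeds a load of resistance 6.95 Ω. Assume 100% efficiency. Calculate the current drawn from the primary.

V_s = V_p × N_s/N_p = 230 × 79/1454 = 12.497 V.
I_s = V_s/R = 12.497/6.95 = 1.7981 A.
For an ideal transformer I_p N_p = I_s N_s, so I_p = 1.7981 × 79/1454 = 0.0977 A.

I_p ≈ 0.0977 A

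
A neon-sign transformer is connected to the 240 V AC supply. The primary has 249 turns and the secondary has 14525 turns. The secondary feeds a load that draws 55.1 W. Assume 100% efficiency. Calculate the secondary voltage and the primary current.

V_s ≈ 14000 V, I_p ≈ 0.230 A

V_s = V_p × N_s/N_p = 240 × 14525/249 = 14000 V.
I_s = P/V_s = 55.1/14000 = 0.0039357 A.
I_p = I_s × N_s/N_p = 0.0039357 × 14525/249 = 0.230 A.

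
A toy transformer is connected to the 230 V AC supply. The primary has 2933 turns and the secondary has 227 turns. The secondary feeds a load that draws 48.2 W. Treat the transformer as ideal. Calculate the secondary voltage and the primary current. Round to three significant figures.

V_s ≈ 17.8 V, I_p ≈ 0.210 A

V_s = V_p × N_s/N_p = 230 × 227/2933 = 17.801 V.
I_s = P/V_s = 48.2/17.801 = 2.7077 A.
I_p = I_s × N_s/N_p = 2.7077 × 227/2933 = 0.210 A.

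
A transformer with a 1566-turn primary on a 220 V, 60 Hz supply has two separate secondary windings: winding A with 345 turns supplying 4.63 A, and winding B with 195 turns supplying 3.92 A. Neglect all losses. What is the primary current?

I_p ≈ 1.51 A

V_A = 220 × 345/1566 = 48.467 V; V_B = 220 × 195/1566 = 27.395 V.
P_out = V_A I_A + V_B I_B = 48.467×4.63 + 27.395×3.92 = 224.40 + 107.39 = 331.79 W.
Ideal ⇒ P_in = P_out, so I_p = P_out/V_p = 331.79/220 = 1.51 A.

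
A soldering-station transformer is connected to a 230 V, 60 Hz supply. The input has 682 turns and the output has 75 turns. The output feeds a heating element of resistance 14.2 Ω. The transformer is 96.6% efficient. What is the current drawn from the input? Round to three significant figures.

V_out = 230 × 75/682 = 25.293 V.
I_out = V_out/R = 25.293/14.2 = 1.7812 A.
P_out = V_out I_out = 25.293 × 1.7812 = 45.053 W.
P_in = P_out/η = 45.053/0.966 = 46.638 W.
I_in = P_in/V_in = 46.638/230 = 0.203 A.

I_in ≈ 0.203 A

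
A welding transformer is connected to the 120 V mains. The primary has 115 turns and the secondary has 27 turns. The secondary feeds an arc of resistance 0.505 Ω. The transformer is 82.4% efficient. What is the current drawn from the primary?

V_s = 120 × 27/115 = 28.174 V.
I_s = V_s/R = 28.174/0.505 = 55.790 A.
P_out = V_s I_s = 28.174 × 55.790 = 1571.8 W.
P_in = P_out/η = 1571.8/0.824 = 1907.5 W.
I_p = P_in/V_p = 1907.5/120 = 15.9 A.

I_p ≈ 15.9 A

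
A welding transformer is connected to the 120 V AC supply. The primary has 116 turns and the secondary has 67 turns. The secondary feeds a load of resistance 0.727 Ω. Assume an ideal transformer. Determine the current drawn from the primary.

V_s = V_p × N_s/N_p = 120 × 67/116 = 69.310 V.
I_s = V_s/R = 69.310/0.727 = 95.337 A.
For an ideal transformer I_p N_p = I_s N_s, so I_p = 95.337 × 67/116 = 55.1 A.

I_p ≈ 55.1 A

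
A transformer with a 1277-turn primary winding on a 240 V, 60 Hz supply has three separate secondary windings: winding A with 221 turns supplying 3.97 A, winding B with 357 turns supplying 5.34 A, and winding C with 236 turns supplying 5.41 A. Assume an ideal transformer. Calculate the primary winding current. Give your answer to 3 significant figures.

V_A = 240 × 221/1277 = 41.535 V; V_B = 240 × 357/1277 = 67.095 V; V_C = 240 × 236/1277 = 44.354 V.
P_out = V_A I_A + V_B I_B + V_C I_C = 41.535×3.97 + 67.095×5.34 + 44.354×5.41 = 164.89 + 358.29 + 239.95 = 763.13 W.
Ideal ⇒ P_in = P_out, so I_p = P_out/V_p = 763.13/240 = 3.18 A.

I_p ≈ 3.18 A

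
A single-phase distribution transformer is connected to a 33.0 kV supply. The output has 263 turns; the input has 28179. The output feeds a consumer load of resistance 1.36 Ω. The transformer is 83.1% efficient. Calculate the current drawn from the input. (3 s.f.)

V_out = 33000 × 263/28179 = 308.00 V.
I_out = V_out/R = 308.00/1.36 = 226.47 A.
P_out = V_out I_out = 308.00 × 226.47 = 69751 W.
P_in = P_out/η = 69751/0.831 = 83936 W.
I_in = P_in/V_in = 83936/33000 = 2.54 A.

I_in ≈ 2.54 A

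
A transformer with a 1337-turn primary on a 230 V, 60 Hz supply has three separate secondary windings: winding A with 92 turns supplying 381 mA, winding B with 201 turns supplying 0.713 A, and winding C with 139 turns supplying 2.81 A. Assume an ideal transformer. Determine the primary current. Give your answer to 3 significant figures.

I_p ≈ 0.426 A

V_A = 230 × 92/1337 = 15.826 V; V_B = 230 × 201/1337 = 34.577 V; V_C = 230 × 139/1337 = 23.912 V.
P_out = V_A I_A + V_B I_B + V_C I_C = 15.826×0.381 + 34.577×0.713 + 23.912×2.81 = 6.0299 + 24.654 + 67.192 = 97.876 W.
Ideal ⇒ P_in = P_out, so I_p = P_out/V_p = 97.876/230 = 0.426 A.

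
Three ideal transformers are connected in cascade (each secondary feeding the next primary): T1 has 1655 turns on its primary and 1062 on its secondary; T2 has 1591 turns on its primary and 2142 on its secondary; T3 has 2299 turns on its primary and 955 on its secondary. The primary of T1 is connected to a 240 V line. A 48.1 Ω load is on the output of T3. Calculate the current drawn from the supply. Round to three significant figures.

After T1: V = 240.00 × 1062/1655 = 154.01 V.
After T2: V = 154.01 × 2142/1591 = 207.34 V.
After T3: V = 207.34 × 955/2299 = 86.129 V.
I_load = 86.129/48.1 = 1.7906 A, so P_out = 86.129 × 1.7906 = 154.23 W.
All ideal ⇒ P_in = P_out, so I_supply = 154.23/240 = 0.643 A.

I_supply ≈ 0.643 A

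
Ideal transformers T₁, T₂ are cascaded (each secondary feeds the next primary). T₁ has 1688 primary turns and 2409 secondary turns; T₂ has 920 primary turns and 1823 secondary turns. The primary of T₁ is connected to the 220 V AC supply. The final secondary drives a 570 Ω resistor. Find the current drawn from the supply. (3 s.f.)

After T₁: V = 220.00 × 2409/1688 = 313.97 V.
After T₂: V = 313.97 × 1823/920 = 622.14 V.
I_load = 622.14/570 = 1.0915 A, so P_out = 622.14 × 1.0915 = 679.04 W.
All ideal ⇒ P_in = P_out, so I_supply = 679.04/220 = 3.09 A.

I_supply ≈ 3.09 A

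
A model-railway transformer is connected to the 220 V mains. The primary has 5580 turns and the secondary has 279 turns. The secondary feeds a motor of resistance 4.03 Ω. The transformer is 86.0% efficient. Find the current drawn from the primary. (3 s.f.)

I_p ≈ 0.159 A

V_s = 220 × 279/5580 = 11.000 V.
I_s = V_s/R = 11.000/4.03 = 2.7295 A.
P_out = V_s I_s = 11.000 × 2.7295 = 30.025 W.
P_in = P_out/η = 30.025/0.860 = 34.913 W.
I_p = P_in/V_p = 34.913/220 = 0.159 A.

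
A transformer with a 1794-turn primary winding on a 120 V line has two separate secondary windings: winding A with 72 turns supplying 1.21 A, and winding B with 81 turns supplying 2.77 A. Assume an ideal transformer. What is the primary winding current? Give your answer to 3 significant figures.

I_p ≈ 0.174 A

V_A = 120 × 72/1794 = 4.8161 V; V_B = 120 × 81/1794 = 5.4181 V.
P_out = V_A I_A + V_B I_B = 4.8161×1.21 + 5.4181×2.77 = 5.8274 + 15.008 = 20.835 W.
Ideal ⇒ P_in = P_out, so I_p = P_out/V_p = 20.835/120 = 0.174 A.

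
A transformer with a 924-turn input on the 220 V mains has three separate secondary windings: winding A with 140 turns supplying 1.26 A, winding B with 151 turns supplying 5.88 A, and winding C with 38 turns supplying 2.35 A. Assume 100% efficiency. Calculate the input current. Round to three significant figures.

V_A = 220 × 140/924 = 33.333 V; V_B = 220 × 151/924 = 35.952 V; V_C = 220 × 38/924 = 9.0476 V.
P_out = V_A I_A + V_B I_B + V_C I_C = 33.333×1.26 + 35.952×5.88 + 9.0476×2.35 = 42.000 + 211.40 + 21.262 = 274.66 W.
Ideal ⇒ P_in = P_out, so I_in = P_out/V_in = 274.66/220 = 1.25 A.

I_in ≈ 1.25 A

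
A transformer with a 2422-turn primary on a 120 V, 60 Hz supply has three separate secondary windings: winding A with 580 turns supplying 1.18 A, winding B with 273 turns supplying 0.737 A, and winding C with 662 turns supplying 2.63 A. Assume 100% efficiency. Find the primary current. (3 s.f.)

I_p ≈ 1.08 A

V_A = 120 × 580/2422 = 28.737 V; V_B = 120 × 273/2422 = 13.526 V; V_C = 120 × 662/2422 = 32.799 V.
P_out = V_A I_A + V_B I_B + V_C I_C = 28.737×1.18 + 13.526×0.737 + 32.799×2.63 = 33.909 + 9.9687 + 86.262 = 130.14 W.
Ideal ⇒ P_in = P_out, so I_p = P_out/V_p = 130.14/120 = 1.08 A.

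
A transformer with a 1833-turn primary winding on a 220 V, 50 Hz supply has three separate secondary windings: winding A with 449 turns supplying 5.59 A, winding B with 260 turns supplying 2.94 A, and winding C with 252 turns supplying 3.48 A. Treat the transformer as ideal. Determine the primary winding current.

V_A = 220 × 449/1833 = 53.890 V; V_B = 220 × 260/1833 = 31.206 V; V_C = 220 × 252/1833 = 30.245 V.
P_out = V_A I_A + V_B I_B + V_C I_C = 53.890×5.59 + 31.206×2.94 + 30.245×3.48 = 301.24 + 91.745 + 105.25 = 498.24 W.
Ideal ⇒ P_in = P_out, so I_p = P_out/V_p = 498.24/220 = 2.26 A.

I_p ≈ 2.26 A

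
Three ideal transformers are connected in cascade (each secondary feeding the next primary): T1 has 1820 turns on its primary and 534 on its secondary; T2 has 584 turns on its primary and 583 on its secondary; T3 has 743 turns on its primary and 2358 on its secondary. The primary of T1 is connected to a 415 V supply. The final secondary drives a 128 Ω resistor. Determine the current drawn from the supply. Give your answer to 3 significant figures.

I_supply ≈ 2.80 A

Secondary of T1: V = 415.00 × 534/1820 = 121.76 V.
Secondary of T2: V = 121.76 × 583/584 = 121.56 V.
Secondary of T3: V = 121.56 × 2358/743 = 385.77 V.
I_load = 385.77/128 = 3.0138 A, so P_out = 385.77 × 3.0138 = 1162.6 W.
All ideal ⇒ P_in = P_out, so I_supply = 1162.6/415 = 2.80 A.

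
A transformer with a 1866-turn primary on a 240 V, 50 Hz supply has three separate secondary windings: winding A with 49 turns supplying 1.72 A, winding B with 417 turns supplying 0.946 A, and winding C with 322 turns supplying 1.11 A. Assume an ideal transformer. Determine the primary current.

I_p ≈ 0.448 A

V_A = 240 × 49/1866 = 6.3023 V; V_B = 240 × 417/1866 = 53.633 V; V_C = 240 × 322/1866 = 41.415 V.
P_out = V_A I_A + V_B I_B + V_C I_C = 6.3023×1.72 + 53.633×0.946 + 41.415×1.11 = 10.840 + 50.737 + 45.970 = 107.55 W.
Ideal ⇒ P_in = P_out, so I_p = P_out/V_p = 107.55/240 = 0.448 A.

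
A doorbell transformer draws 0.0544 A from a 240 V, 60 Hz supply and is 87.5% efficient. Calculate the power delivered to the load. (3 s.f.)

P_in = V_p I_p = 240 × 0.0544 = 13.056 W.
P_out = η P_in = 0.875 × 13.056 = 11.4 W.

P_out ≈ 11.4 W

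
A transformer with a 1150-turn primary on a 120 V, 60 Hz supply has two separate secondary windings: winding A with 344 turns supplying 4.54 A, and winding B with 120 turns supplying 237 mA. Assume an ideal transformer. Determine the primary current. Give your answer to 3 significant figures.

I_p ≈ 1.38 A

V_A = 120 × 344/1150 = 35.896 V; V_B = 120 × 120/1150 = 12.522 V.
P_out = V_A I_A + V_B I_B = 35.896×4.54 + 12.522×0.237 = 162.97 + 2.9677 = 165.93 W.
Ideal ⇒ P_in = P_out, so I_p = P_out/V_p = 165.93/120 = 1.38 A.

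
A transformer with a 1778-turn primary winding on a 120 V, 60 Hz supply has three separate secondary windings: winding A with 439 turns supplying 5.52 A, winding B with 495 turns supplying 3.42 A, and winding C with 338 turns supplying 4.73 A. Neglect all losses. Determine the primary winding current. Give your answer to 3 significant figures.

V_A = 120 × 439/1778 = 29.629 V; V_B = 120 × 495/1778 = 33.408 V; V_C = 120 × 338/1778 = 22.812 V.
P_out = V_A I_A + V_B I_B + V_C I_C = 29.629×5.52 + 33.408×3.42 + 22.812×4.73 = 163.55 + 114.26 + 107.90 = 385.71 W.
Ideal ⇒ P_in = P_out, so I_p = P_out/V_p = 385.71/120 = 3.21 A.

I_p ≈ 3.21 A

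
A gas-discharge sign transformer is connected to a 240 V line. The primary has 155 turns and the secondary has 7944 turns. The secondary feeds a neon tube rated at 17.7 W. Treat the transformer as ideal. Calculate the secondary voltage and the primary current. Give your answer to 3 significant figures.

V_s ≈ 12300 V, I_p ≈ 0.0737 A

V_s = V_p × N_s/N_p = 240 × 7944/155 = 12300 V.
I_s = P/V_s = 17.7/12300 = 0.0014390 A.
I_p = I_s × N_s/N_p = 0.0014390 × 7944/155 = 0.0737 A.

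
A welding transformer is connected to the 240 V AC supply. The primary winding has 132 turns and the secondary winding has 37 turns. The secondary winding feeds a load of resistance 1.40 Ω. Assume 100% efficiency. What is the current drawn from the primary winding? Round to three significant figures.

I_p ≈ 13.5 A

V_s = V_p × N_s/N_p = 240 × 37/132 = 67.273 V.
I_s = V_s/R = 67.273/1.40 = 48.052 A.
For an ideal transformer I_p N_p = I_s N_s, so I_p = 48.052 × 37/132 = 13.5 A.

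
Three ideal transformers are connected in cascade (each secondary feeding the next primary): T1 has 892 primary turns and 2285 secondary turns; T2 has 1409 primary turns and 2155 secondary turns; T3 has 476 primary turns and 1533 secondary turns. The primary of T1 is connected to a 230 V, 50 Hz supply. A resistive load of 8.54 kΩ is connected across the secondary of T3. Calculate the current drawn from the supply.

I_supply ≈ 4.29 A

Secondary of T1: V = 230.00 × 2285/892 = 589.18 V.
Secondary of T2: V = 589.18 × 2155/1409 = 901.13 V.
Secondary of T3: V = 901.13 × 1533/476 = 2902.2 V.
I_load = 2902.2/8540 = 0.33983 A, so P_out = 2902.2 × 0.33983 = 986.24 W.
All ideal ⇒ P_in = P_out, so I_supply = 986.24/230 = 4.29 A.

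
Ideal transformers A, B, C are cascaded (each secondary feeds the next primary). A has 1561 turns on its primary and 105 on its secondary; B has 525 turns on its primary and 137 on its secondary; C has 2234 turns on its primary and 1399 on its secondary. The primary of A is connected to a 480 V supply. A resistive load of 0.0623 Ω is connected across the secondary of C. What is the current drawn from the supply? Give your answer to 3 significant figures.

I_supply ≈ 0.931 A

After A: V = 480.00 × 105/1561 = 32.287 V.
After B: V = 32.287 × 137/525 = 8.4254 V.
After C: V = 8.4254 × 1399/2234 = 5.2762 V.
I_load = 5.2762/0.0623 = 84.691 A, so P_out = 5.2762 × 84.691 = 446.85 W.
All ideal ⇒ P_in = P_out, so I_supply = 446.85/480 = 0.931 A.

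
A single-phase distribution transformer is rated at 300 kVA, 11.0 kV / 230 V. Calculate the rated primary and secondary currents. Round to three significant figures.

I_p = S/V_p = 300000/11000 = 27.3 A.
I_s = S/V_s = 300000/230 = 1300 A.

I_p ≈ 27.3 A, I_s ≈ 1300 A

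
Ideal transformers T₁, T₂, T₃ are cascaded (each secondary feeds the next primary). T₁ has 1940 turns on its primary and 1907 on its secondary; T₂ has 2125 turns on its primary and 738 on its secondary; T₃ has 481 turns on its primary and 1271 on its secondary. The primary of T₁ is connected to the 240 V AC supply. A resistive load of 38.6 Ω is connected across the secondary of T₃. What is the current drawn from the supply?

Secondary of T₁: V = 240.00 × 1907/1940 = 235.92 V.
Secondary of T₂: V = 235.92 × 738/2125 = 81.933 V.
Secondary of T₃: V = 81.933 × 1271/481 = 216.50 V.
I_load = 216.50/38.6 = 5.6088 A, so P_out = 216.50 × 5.6088 = 1214.3 W.
All ideal ⇒ P_in = P_out, so I_supply = 1214.3/240 = 5.06 A.

I_supply ≈ 5.06 A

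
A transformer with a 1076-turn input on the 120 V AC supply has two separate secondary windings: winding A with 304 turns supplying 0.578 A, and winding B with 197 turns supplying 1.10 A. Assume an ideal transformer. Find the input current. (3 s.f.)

I_in ≈ 0.365 A

V_A = 120 × 304/1076 = 33.903 V; V_B = 120 × 197/1076 = 21.970 V.
P_out = V_A I_A + V_B I_B = 33.903×0.578 + 21.970×1.10 = 19.596 + 24.167 = 43.763 W.
Ideal ⇒ P_in = P_out, so I_in = P_out/V_in = 43.763/120 = 0.365 A.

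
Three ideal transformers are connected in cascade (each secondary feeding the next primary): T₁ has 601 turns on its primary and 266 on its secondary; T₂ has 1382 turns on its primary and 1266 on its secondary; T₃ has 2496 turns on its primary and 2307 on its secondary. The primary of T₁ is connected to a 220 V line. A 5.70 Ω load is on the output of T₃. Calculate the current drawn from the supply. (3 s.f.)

I_supply ≈ 5.42 A

Secondary of T₁: V = 220.00 × 266/601 = 97.371 V.
Secondary of T₂: V = 97.371 × 1266/1382 = 89.198 V.
Secondary of T₃: V = 89.198 × 2307/2496 = 82.444 V.
I_load = 82.444/5.70 = 14.464 A, so P_out = 82.444 × 14.464 = 1192.5 W.
All ideal ⇒ P_in = P_out, so I_supply = 1192.5/220 = 5.42 A.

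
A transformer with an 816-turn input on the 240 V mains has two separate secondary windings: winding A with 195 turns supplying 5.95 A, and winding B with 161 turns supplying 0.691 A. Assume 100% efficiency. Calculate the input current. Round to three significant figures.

I_in ≈ 1.56 A

V_A = 240 × 195/816 = 57.353 V; V_B = 240 × 161/816 = 47.353 V.
P_out = V_A I_A + V_B I_B = 57.353×5.95 + 47.353×0.691 = 341.25 + 32.721 = 373.97 W.
Ideal ⇒ P_in = P_out, so I_in = P_out/V_in = 373.97/240 = 1.56 A.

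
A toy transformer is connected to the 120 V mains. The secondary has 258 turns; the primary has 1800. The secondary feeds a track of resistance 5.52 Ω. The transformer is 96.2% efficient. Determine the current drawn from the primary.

V_s = 120 × 258/1800 = 17.200 V.
I_s = V_s/R = 17.200/5.52 = 3.1159 A.
P_out = V_s I_s = 17.200 × 3.1159 = 53.594 W.
P_in = P_out/η = 53.594/0.962 = 55.711 W.
I_p = P_in/V_p = 55.711/120 = 0.464 A.

I_p ≈ 0.464 A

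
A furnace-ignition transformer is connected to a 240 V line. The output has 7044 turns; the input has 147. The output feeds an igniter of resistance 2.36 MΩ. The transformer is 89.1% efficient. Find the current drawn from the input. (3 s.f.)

V_out = 240 × 7044/147 = 11500 V.
I_out = V_out/R = 11500/(2.36×10^6) = 0.0048731 A.
P_out = V_out I_out = 11500 × 0.0048731 = 56.042 W.
P_in = P_out/η = 56.042/0.891 = 62.898 W.
I_in = P_in/V_in = 62.898/240 = 0.262 A.

I_in ≈ 0.262 A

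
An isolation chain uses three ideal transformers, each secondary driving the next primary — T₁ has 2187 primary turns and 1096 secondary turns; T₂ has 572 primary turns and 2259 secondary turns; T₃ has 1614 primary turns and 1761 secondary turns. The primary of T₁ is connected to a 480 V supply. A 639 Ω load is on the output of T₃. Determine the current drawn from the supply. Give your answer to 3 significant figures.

I_supply ≈ 3.50 A

Secondary of T₁: V = 480.00 × 1096/2187 = 240.55 V.
Secondary of T₂: V = 240.55 × 2259/572 = 950.00 V.
Secondary of T₃: V = 950.00 × 1761/1614 = 1036.5 V.
I_load = 1036.5/639 = 1.6221 A, so P_out = 1036.5 × 1.6221 = 1681.3 W.
All ideal ⇒ P_in = P_out, so I_supply = 1681.3/480 = 3.50 A.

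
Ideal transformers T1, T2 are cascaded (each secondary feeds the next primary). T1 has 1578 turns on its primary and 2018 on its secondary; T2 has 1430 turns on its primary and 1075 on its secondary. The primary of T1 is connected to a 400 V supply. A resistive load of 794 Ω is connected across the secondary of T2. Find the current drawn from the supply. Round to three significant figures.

I_supply ≈ 0.466 A

Secondary of T1: V = 400.00 × 2018/1578 = 511.53 V.
Secondary of T2: V = 511.53 × 1075/1430 = 384.54 V.
I_load = 384.54/794 = 0.48431 A, so P_out = 384.54 × 0.48431 = 186.24 W.
All ideal ⇒ P_in = P_out, so I_supply = 186.24/400 = 0.466 A.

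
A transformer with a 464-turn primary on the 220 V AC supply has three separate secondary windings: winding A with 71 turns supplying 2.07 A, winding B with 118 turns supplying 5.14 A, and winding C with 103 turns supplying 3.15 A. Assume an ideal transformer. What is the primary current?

V_A = 220 × 71/464 = 33.664 V; V_B = 220 × 118/464 = 55.948 V; V_C = 220 × 103/464 = 48.836 V.
P_out = V_A I_A + V_B I_B + V_C I_C = 33.664×2.07 + 55.948×5.14 + 48.836×3.15 = 69.684 + 287.57 + 153.83 = 511.09 W.
Ideal ⇒ P_in = P_out, so I_p = P_out/V_p = 511.09/220 = 2.32 A.

I_p ≈ 2.32 A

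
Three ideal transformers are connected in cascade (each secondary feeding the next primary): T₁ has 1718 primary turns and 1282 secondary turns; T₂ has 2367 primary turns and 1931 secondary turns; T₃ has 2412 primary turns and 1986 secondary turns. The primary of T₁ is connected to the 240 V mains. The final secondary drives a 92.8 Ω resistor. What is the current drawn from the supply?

After T₁: V = 240.00 × 1282/1718 = 179.09 V.
After T₂: V = 179.09 × 1931/2367 = 146.10 V.
After T₃: V = 146.10 × 1986/2412 = 120.30 V.
I_load = 120.30/92.8 = 1.2963 A, so P_out = 120.30 × 1.2963 = 155.95 W.
All ideal ⇒ P_in = P_out, so I_supply = 155.95/240 = 0.650 A.

I_supply ≈ 0.650 A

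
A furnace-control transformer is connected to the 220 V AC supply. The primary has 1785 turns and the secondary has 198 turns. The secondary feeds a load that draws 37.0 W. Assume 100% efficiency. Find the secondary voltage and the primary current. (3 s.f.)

V_s = V_p × N_s/N_p = 220 × 198/1785 = 24.403 V.
I_s = P/V_s = 37.0/24.403 = 1.5162 A.
I_p = I_s × N_s/N_p = 1.5162 × 198/1785 = 0.168 A.

V_s ≈ 24.4 V, I_p ≈ 0.168 A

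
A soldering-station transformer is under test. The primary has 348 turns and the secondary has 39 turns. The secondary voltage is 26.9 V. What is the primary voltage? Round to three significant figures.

V_p ≈ 240 V

V_p/V_s = N_p/N_s, so V_p = 26.9 × 348/39 = 240 V.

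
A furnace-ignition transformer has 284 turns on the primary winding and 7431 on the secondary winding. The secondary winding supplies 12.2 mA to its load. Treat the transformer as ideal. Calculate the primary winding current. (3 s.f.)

I_p ≈ 0.319 A

For an ideal transformer I_p/I_s = N_s/N_p, so I_p = 0.0122 × 7431/284 = 0.319 A.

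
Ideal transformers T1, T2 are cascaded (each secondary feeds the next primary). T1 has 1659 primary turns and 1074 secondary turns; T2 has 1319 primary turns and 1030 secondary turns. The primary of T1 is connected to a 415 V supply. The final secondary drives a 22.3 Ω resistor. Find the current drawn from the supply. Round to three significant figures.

I_supply ≈ 4.76 A

After T1: V = 415.00 × 1074/1659 = 268.66 V.
After T2: V = 268.66 × 1030/1319 = 209.80 V.
I_load = 209.80/22.3 = 9.4079 A, so P_out = 209.80 × 9.4079 = 1973.7 W.
All ideal ⇒ P_in = P_out, so I_supply = 1973.7/415 = 4.76 A.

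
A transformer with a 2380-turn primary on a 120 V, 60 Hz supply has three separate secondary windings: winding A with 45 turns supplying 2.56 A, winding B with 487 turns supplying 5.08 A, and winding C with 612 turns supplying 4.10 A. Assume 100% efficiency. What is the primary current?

I_p ≈ 2.14 A

V_A = 120 × 45/2380 = 2.2689 V; V_B = 120 × 487/2380 = 24.555 V; V_C = 120 × 612/2380 = 30.857 V.
P_out = V_A I_A + V_B I_B + V_C I_C = 2.2689×2.56 + 24.555×5.08 + 30.857×4.10 = 5.8084 + 124.74 + 126.51 = 257.06 W.
Ideal ⇒ P_in = P_out, so I_p = P_out/V_p = 257.06/120 = 2.14 A.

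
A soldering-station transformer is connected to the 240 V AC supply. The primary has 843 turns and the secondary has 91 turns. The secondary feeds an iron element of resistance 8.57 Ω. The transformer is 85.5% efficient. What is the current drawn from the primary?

V_s = 240 × 91/843 = 25.907 V.
I_s = V_s/R = 25.907/8.57 = 3.0230 A.
P_out = V_s I_s = 25.907 × 3.0230 = 78.319 W.
P_in = P_out/η = 78.319/0.855 = 91.602 W.
I_p = P_in/V_p = 91.602/240 = 0.382 A.

I_p ≈ 0.382 A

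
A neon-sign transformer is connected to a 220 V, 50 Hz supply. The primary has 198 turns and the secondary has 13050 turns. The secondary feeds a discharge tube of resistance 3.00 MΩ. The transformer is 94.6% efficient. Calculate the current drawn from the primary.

I_p ≈ 0.337 A

V_s = 220 × 13050/198 = 14500 V.
I_s = V_s/R = 14500/(3.00×10^6) = 0.0048333 A.
P_out = V_s I_s = 14500 × 0.0048333 = 70.083 W.
P_in = P_out/η = 70.083/0.946 = 74.084 W.
I_p = P_in/V_p = 74.084/220 = 0.337 A.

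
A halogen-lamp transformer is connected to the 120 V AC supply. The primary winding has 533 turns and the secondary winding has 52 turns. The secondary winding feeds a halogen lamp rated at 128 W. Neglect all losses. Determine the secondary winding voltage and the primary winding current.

V_s = V_p × N_s/N_p = 120 × 52/533 = 11.707 V.
I_s = P/V_s = 128/11.707 = 10.933 A.
I_p = I_s × N_s/N_p = 10.933 × 52/533 = 1.07 A.

V_s ≈ 11.7 V, I_p ≈ 1.07 A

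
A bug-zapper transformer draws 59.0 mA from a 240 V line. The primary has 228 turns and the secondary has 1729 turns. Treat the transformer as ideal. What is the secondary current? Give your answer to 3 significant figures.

I_s/I_p = N_p/N_s, so I_s = 0.0590 × 228/1729 = 0.00778 A.

I_s ≈ 0.00778 A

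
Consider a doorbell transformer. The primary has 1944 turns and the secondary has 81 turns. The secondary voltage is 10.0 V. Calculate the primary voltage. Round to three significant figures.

V_p/V_s = N_p/N_s, so V_p = 10.0 × 1944/81 = 240 V.

V_p ≈ 240 V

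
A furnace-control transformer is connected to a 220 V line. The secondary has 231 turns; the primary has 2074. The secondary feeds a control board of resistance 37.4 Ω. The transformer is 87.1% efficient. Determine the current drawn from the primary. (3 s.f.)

V_s = 220 × 231/2074 = 24.503 V.
I_s = V_s/R = 24.503/37.4 = 0.65517 A.
P_out = V_s I_s = 24.503 × 0.65517 = 16.054 W.
P_in = P_out/η = 16.054/0.871 = 18.432 W.
I_p = P_in/V_p = 18.432/220 = 0.0838 A.

I_p ≈ 0.0838 A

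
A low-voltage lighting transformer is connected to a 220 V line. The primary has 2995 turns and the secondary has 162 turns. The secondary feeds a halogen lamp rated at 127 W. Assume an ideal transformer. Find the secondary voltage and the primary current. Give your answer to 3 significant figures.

V_s ≈ 11.9 V, I_p ≈ 0.577 A

V_s = V_p × N_s/N_p = 220 × 162/2995 = 11.900 V.
I_s = P/V_s = 127/11.900 = 10.672 A.
I_p = I_s × N_s/N_p = 10.672 × 162/2995 = 0.577 A.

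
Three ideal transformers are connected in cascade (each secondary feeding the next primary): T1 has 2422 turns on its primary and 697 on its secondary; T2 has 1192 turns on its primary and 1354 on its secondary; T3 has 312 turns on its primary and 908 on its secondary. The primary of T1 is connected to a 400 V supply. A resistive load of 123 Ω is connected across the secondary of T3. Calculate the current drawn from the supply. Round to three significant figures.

After T1: V = 400.00 × 697/2422 = 115.11 V.
After T2: V = 115.11 × 1354/1192 = 130.76 V.
After T3: V = 130.76 × 908/312 = 380.53 V.
I_load = 380.53/123 = 3.0938 A, so P_out = 380.53 × 3.0938 = 1177.3 W.
All ideal ⇒ P_in = P_out, so I_supply = 1177.3/400 = 2.94 A.

I_supply ≈ 2.94 A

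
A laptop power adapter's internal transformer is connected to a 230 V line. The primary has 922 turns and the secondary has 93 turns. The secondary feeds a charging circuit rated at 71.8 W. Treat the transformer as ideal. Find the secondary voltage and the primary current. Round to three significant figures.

V_s ≈ 23.2 V, I_p ≈ 0.312 A

V_s = V_p × N_s/N_p = 230 × 93/922 = 23.200 V.
I_s = P/V_s = 71.8/23.200 = 3.0949 A.
I_p = I_s × N_s/N_p = 3.0949 × 93/922 = 0.312 A.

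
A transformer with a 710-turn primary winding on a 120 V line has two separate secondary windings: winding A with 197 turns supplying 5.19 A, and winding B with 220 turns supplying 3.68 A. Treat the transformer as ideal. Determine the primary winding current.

I_p ≈ 2.58 A

V_A = 120 × 197/710 = 33.296 V; V_B = 120 × 220/710 = 37.183 V.
P_out = V_A I_A + V_B I_B = 33.296×5.19 + 37.183×3.68 = 172.81 + 136.83 = 309.64 W.
Ideal ⇒ P_in = P_out, so I_p = P_out/V_p = 309.64/120 = 2.58 A.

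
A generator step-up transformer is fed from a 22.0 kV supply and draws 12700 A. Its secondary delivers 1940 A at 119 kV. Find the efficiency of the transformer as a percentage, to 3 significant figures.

P_in = 22000 × 12700 = 2.79400×10^8 W.
P_out = 119000 × 1940 = 2.30860×10^8 W.
η = P_out/P_in = 2.30860×10^8/(2.79400×10^8) = 0.826.

η ≈ 82.6%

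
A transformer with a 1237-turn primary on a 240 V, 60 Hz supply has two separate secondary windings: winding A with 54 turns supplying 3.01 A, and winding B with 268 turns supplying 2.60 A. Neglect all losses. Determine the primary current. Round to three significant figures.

I_p ≈ 0.695 A

V_A = 240 × 54/1237 = 10.477 V; V_B = 240 × 268/1237 = 51.997 V.
P_out = V_A I_A + V_B I_B = 10.477×3.01 + 51.997×2.60 = 31.536 + 135.19 = 166.73 W.
Ideal ⇒ P_in = P_out, so I_p = P_out/V_p = 166.73/240 = 0.695 A.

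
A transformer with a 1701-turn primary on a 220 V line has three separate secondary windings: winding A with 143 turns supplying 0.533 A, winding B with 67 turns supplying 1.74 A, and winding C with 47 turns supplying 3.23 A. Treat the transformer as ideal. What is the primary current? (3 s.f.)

V_A = 220 × 143/1701 = 18.495 V; V_B = 220 × 67/1701 = 8.6655 V; V_C = 220 × 47/1701 = 6.0788 V.
P_out = V_A I_A + V_B I_B + V_C I_C = 18.495×0.533 + 8.6655×1.74 + 6.0788×3.23 = 9.8578 + 15.078 + 19.634 = 44.570 W.
Ideal ⇒ P_in = P_out, so I_p = P_out/V_p = 44.570/220 = 0.203 A.

I_p ≈ 0.203 A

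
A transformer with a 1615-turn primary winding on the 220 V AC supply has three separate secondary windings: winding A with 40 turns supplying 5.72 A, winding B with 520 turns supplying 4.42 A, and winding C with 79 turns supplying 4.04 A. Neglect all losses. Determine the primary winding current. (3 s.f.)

V_A = 220 × 40/1615 = 5.4489 V; V_B = 220 × 520/1615 = 70.836 V; V_C = 220 × 79/1615 = 10.762 V.
P_out = V_A I_A + V_B I_B + V_C I_C = 5.4489×5.72 + 70.836×4.42 + 10.762×4.04 = 31.168 + 313.09 + 43.477 = 387.74 W.
Ideal ⇒ P_in = P_out, so I_p = P_out/V_p = 387.74/220 = 1.76 A.

I_p ≈ 1.76 A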